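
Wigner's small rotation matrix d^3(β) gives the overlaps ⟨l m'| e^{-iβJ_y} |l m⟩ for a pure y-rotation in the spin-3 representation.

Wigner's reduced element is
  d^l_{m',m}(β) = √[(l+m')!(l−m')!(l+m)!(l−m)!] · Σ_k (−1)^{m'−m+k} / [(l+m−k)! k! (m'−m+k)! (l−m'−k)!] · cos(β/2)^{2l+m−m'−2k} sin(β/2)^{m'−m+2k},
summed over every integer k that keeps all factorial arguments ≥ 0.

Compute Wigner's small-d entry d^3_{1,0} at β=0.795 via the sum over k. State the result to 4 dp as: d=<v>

d^3_{1,0}(β=0.795) via Wigner's sum:
Half-angle: c=0.922032, s=0.387114. N=√(24·2·6·6)=41.569219
The bounds max(0,m−m')=0 and min(l+m,l−m')=2 give 3 terms
  k=0: (−1)^1·41.5692/(12)·0.9220^5·0.3871^1 = -0.893633
  k=1: (−1)^2·41.5692/(4)·0.9220^3·0.3871^3 = +0.472572
  k=2: (−1)^3·41.5692/(12)·0.9220^1·0.3871^5 = -0.027767
d^3_{1,0}(0.795) = -0.893633 +0.472572 -0.027767 = -0.448829

d=-0.4488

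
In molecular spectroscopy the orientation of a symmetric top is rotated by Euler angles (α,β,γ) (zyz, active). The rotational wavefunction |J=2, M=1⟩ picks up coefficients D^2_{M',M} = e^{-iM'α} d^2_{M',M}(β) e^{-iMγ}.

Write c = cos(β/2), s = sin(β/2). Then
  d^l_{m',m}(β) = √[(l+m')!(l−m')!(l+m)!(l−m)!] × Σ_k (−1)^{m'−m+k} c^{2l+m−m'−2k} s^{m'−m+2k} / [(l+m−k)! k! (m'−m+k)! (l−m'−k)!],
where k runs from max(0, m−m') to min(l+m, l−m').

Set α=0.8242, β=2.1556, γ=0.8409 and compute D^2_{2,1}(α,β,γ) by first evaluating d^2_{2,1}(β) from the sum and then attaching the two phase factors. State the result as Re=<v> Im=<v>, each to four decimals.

First d^2_{2,1}(β=2.1556), then the phase factors e^{-i(2)α} and e^{-i(1)γ}:
Half-angle: c=0.473268, s=0.880919. N=√(24·1·6·1)=12.000000
k: max(0,(1)−(2))=0 … min(2+(1),2−(2))=0
  k=0: (−1)^1·12.0000/(6)·0.4733^3·0.8809^1 = -0.186761
d^2_{2,1}(2.1556) = -0.186761
D = (-0.077526-0.996990i)·(-0.186761)·(+0.666792-0.745244i) = +0.148418+0.113366i

Re=0.1484 Im=0.1134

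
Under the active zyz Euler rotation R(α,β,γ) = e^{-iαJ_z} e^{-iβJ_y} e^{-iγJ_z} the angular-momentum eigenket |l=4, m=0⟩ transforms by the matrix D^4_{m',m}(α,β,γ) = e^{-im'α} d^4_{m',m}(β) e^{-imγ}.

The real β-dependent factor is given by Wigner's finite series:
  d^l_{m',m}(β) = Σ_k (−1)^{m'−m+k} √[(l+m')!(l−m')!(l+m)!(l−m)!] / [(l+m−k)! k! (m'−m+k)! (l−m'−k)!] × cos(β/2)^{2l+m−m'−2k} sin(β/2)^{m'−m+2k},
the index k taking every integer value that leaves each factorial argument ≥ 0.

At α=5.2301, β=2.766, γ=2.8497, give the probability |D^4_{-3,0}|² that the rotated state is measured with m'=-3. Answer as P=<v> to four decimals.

Split into d^4_{-3,0}(β=2.766) × two z-phases.
Half-angle: c=0.186694, s=0.982418. N=√(1·5040·24·24)=1703.830978
k: max(0,(0)−(-3))=3 … min(4+(0),4−(-3))=4
  k=3: (−1)^0·1703.8310/(144)·0.1867^5·0.9824^3 = +0.002545
  k=4: (−1)^1·1703.8310/(144)·0.1867^3·0.9824^5 = -0.070460
d^4_{-3,0}(2.766) = +0.002545 -0.070460 = -0.067915
|D^4_{-3,0}|² = |d^4_{-3,0}(β)|² = (-0.067915)² = 0.004612 (the z-rotation phases have unit modulus)

P=0.0046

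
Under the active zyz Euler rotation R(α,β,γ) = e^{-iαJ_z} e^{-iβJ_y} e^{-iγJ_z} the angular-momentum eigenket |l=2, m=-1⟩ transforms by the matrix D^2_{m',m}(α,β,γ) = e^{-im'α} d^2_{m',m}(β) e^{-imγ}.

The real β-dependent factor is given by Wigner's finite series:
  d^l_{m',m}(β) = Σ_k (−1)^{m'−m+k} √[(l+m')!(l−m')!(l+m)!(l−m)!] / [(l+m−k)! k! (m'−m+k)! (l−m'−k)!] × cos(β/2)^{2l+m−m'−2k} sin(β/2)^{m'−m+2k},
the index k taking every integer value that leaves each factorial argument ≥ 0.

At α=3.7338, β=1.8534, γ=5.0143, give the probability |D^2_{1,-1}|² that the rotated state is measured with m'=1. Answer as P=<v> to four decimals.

Split into d^2_{1,-1}(β=1.8534) × two z-phases.
Half-angle: c=0.600476, s=0.799643. N=√(6·1·1·6)=6.000000
The bounds max(0,m−m')=0 and min(l+m,l−m')=1 give 2 terms
  k=0: (−1)^2·6.0000/(2)·0.6005^2·0.7996^2 = +0.691679
  k=1: (−1)^3·6.0000/(6)·0.6005^0·0.7996^4 = -0.408869
d^2_{1,-1}(1.8534) = +0.691679 -0.408869 = +0.282810
|D^2_{1,-1}|² = |d^2_{1,-1}(β)|² = (+0.282810)² = 0.079982 (the z-rotation phases have unit modulus)

P=0.0800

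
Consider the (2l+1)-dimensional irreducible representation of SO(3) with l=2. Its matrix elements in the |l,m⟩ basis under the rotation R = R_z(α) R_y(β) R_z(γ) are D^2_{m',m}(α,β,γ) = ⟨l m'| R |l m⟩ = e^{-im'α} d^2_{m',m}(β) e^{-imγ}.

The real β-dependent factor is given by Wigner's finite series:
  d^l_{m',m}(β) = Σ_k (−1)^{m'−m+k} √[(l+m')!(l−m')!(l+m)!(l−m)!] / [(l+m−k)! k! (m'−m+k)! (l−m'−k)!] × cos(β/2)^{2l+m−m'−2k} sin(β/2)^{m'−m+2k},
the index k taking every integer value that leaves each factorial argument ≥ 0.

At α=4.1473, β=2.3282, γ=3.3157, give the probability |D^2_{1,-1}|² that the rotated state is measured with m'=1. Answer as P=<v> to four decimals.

P=0.0996

Split into d^2_{1,-1}(β=2.3282) × two z-phases.
c=cos(2.3282/2)=0.395577, s=sin(2.3282/2)=0.918433; N=√[6·1·1·6]=6.000000
k∈{0,1} keeps every argument non-negative
  k=0: (−1)^2·6.0000/(2)·0.3956^2·0.9184^2 = +0.395985
  k=1: (−1)^3·6.0000/(6)·0.3956^0·0.9184^4 = -0.711524
d^2_{1,-1}(2.3282) = +0.395985 -0.711524 = -0.315539
|D^2_{1,-1}|² = |d^2_{1,-1}(β)|² = (-0.315539)² = 0.099565 (the z-rotation phases have unit modulus)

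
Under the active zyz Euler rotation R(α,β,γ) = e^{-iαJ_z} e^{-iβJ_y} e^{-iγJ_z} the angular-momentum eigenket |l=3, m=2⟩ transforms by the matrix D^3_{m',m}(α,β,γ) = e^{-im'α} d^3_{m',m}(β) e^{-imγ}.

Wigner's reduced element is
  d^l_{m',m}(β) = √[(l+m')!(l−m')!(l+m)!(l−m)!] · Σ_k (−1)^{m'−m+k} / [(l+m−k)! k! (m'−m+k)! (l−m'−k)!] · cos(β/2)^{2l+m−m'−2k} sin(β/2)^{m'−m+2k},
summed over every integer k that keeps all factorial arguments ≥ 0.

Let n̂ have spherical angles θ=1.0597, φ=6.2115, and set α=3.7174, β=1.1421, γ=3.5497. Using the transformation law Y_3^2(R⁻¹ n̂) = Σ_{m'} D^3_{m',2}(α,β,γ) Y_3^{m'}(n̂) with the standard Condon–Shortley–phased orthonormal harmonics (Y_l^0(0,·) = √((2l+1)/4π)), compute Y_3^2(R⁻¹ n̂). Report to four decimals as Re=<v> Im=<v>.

Need the full column D^3_{m',2} for m'=−3..3 at α=3.7174, β=1.1421, γ=3.5497.
cos(β/2)=0.841334, sin(β/2)=0.540516
d^3_{-3,2}: single k=5 term ⇒ +0.095079;  D = -0.058264-0.075136i
d^3_{-2,2}: k∈[4..5] ⇒ +0.302093 -0.024937 = +0.277155;  D = +0.261712+0.091225i
d^3_{-1,2}: k∈[3..4] ⇒ +0.594785 -0.122747 = +0.472038;  D = -0.458463+0.112392i
d^3_{0,2}: k∈[2..3] ⇒ +0.801772 -0.330926 = +0.470846;  D = +0.322522-0.343039i
d^3_{1,2}: k∈[1..2] ⇒ +0.720527 -0.594785 = +0.125742;  D = -0.022360+0.123738i
d^3_{2,2}: k∈[0..1] ⇒ +0.354658 -0.731914 = -0.377256;  D = +0.145879+0.347910i
d^3_{3,2}: single k=0 term ⇒ -0.558118;  D = -0.461278-0.314195i
Y_3^{m'}(θ=1.0597,φ=6.2115) and Σ D·Y over m':
  (-0.0583-0.0751i)·(+0.2705+0.0591i)  (+0.2617+0.0912i)·(+0.3764+0.0543i)  (-0.4585+0.1124i)·(+0.0552+0.0040i)  (+0.3225-0.3430i)·(-0.3292+0.0000i)  (-0.0224+0.1237i)·(-0.0552+0.0040i)  (+0.1459+0.3479i)·(+0.3764-0.0543i)  (-0.4613-0.3142i)·(-0.2705+0.0591i)
Y_3^2(R⁻¹ n̂) = +0.168173+0.315953i

Re=0.1682 Im=0.3160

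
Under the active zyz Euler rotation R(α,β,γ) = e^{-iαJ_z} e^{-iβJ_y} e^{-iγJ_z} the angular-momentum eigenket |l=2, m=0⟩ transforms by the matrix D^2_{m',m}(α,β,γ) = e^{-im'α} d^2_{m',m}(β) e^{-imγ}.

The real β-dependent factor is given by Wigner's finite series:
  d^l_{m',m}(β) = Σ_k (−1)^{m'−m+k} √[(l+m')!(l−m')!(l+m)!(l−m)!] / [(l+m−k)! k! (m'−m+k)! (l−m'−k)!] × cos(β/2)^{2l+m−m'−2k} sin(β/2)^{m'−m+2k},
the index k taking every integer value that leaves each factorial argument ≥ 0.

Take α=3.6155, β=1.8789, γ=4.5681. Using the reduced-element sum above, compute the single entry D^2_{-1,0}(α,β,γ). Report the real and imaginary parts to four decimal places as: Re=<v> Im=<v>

Re=0.3149 Im=0.1615

Split into d^2_{-1,0}(β=1.8789) × two z-phases.
Half-angle: c=0.590232, s=0.807234. N=√(1·6·2·2)=4.898979
k: max(0,(0)−(-1))=1 … min(2+(0),2−(-1))=2
  k=1: (−1)^0·4.8990/(2)·0.5902^3·0.8072^1 = +0.406577
  k=2: (−1)^1·4.8990/(2)·0.5902^1·0.8072^3 = -0.760495
d^2_{-1,0}(1.8789) = +0.406577 -0.760495 = -0.353917
Phases: e^{-i·(-1)·3.6155}=-0.889792-0.456366i, e^{-i·(0)·4.5681}=+1.000000+0.000000i ⇒ D=+0.314913+0.161516i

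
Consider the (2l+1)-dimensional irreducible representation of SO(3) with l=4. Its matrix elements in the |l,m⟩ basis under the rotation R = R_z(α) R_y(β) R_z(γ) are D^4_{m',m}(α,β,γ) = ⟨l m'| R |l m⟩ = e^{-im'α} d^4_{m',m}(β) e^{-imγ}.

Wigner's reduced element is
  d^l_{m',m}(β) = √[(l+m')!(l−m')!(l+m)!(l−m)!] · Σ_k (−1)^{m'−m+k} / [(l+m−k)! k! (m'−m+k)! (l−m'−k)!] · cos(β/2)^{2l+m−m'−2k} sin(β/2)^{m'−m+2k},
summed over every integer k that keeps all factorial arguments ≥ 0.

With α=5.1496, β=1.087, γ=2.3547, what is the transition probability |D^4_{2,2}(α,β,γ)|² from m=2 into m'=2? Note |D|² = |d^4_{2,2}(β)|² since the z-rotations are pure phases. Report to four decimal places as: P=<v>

P=0.1583

Split into d^4_{2,2}(β=1.087) × two z-phases.
Half-angle: c=0.855904, s=0.517135. N=√(720·2·720·2)=1440.000000
k∈{0,1,2} keeps every argument non-negative
  k=0: (−1)^0·1440.0000/(1440)·0.8559^8·0.5171^0 = +0.288005
  k=1: (−1)^1·1440.0000/(120)·0.8559^6·0.5171^2 = -1.261650
  k=2: (−1)^2·1440.0000/(96)·0.8559^4·0.5171^4 = +0.575714
d^4_{2,2}(1.087) = +0.288005 -1.261650 +0.575714 = -0.397932
|D^4_{2,2}|² = |d^4_{2,2}(β)|² = (-0.397932)² = 0.158350 (the z-rotation phases have unit modulus)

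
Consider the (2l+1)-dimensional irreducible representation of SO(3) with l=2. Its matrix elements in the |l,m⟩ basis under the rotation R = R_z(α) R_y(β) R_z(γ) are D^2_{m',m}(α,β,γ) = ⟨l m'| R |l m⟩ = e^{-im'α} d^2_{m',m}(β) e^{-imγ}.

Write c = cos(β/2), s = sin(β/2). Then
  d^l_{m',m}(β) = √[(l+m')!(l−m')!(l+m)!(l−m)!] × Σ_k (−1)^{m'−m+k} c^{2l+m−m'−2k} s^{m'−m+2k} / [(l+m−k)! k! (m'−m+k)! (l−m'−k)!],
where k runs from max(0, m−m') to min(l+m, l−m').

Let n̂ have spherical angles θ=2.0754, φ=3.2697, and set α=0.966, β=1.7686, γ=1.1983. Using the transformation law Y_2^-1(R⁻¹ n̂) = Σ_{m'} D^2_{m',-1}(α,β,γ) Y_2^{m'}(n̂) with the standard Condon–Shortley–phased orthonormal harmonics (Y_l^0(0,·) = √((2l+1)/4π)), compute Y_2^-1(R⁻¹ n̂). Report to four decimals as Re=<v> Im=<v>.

Need the full column D^2_{m',-1} for m'=−2..2 at α=0.966, β=1.7686, γ=1.1983.
cos(β/2)=0.633831, sin(β/2)=0.773471
d^2_{-2,-1}: single k=1 term ⇒ +0.393908;  D = -0.393883+0.004448i
d^2_{-1,-1}: k∈[0..1] ⇒ +0.161397 -0.721036 = -0.559639;  D = +0.312989-0.463933i
d^2_{0,-1}: k∈[0..1] ⇒ -0.482437 +0.718426 = +0.235989;  D = +0.085886+0.219805i
d^2_{1,-1}: k∈[0..1] ⇒ +0.721036 -0.357913 = +0.363123;  D = +0.353370+0.083597i
d^2_{2,-1}: single k=0 term ⇒ -0.586592;  D = -0.435663+0.392795i
Y_2^{m'}(θ=2.0754,φ=3.2697) and Σ D·Y over m':
  (-0.3939+0.0044i)·(+0.2863-0.0750i)  (+0.3130-0.4639i)·(+0.3243-0.0418i)  (+0.0859+0.2198i)·(-0.0942+0.0000i)  (+0.3534+0.0836i)·(-0.3243-0.0418i)  (-0.4357+0.3928i)·(+0.2863+0.0750i)
Y_2^-1(R⁻¹ n̂) = -0.303725-0.115486i

Re=-0.3037 Im=-0.1155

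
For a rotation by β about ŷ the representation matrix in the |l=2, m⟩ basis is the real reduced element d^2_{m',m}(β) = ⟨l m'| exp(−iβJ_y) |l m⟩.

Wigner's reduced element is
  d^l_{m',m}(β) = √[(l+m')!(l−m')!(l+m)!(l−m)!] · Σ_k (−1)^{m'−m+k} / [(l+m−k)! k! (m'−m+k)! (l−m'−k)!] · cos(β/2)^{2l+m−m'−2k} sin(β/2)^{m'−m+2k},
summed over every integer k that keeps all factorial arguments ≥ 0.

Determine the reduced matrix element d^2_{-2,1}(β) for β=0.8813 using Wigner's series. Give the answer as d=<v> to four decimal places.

d=0.1404

d^2_{-2,1}(β=0.8813) via Wigner's sum:
Half-angle: c=0.904475, s=0.426527. N=√(1·24·6·1)=12.000000
k∈{3} keeps every argument non-negative
  k=3: (−1)^0·12.0000/(6)·0.9045^1·0.4265^3 = +0.140368
d^2_{-2,1}(0.8813) = +0.140368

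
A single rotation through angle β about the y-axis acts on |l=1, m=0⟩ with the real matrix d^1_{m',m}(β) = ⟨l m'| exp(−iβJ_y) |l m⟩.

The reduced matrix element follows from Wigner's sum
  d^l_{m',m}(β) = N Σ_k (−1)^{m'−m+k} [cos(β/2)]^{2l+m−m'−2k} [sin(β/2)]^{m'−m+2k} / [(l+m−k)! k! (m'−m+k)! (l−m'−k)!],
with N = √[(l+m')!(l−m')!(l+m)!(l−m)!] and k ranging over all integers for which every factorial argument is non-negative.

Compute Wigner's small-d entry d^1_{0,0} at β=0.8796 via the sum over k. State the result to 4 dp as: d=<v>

d=0.6375

d^1_{0,0}(β=0.8796) via Wigner's sum:
Half-angle: c=0.904837, s=0.425759. N=√(1·1·1·1)=1.000000
The bounds max(0,m−m')=0 and min(l+m,l−m')=1 give 2 terms
  k=0: (−1)^0·1.0000/(1)·0.9048^2·0.4258^0 = +0.818730
  k=1: (−1)^1·1.0000/(1)·0.9048^0·0.4258^2 = -0.181270
d^1_{0,0}(0.8796) = +0.818730 -0.181270 = +0.637459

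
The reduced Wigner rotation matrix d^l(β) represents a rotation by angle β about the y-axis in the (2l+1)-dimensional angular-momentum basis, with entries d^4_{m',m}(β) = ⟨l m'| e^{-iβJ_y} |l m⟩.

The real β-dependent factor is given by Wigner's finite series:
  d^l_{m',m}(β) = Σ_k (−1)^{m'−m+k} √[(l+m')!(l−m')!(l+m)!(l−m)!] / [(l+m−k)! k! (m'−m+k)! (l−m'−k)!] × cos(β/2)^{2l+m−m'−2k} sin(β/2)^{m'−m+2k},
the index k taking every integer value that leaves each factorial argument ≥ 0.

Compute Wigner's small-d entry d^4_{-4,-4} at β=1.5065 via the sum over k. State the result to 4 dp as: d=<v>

d=0.0802

d^4_{-4,-4}(β=1.5065) via Wigner's sum:
With c≡cos(β/2)=0.729470 and s≡sin(β/2)=0.684013, N=[1·40320·1·40320]^{1/2}=40320.000000
k∈{0} keeps every argument non-negative
  k=0: (−1)^0·40320.0000/(40320)·0.7295^8·0.6840^0 = +0.080179
d^4_{-4,-4}(1.5065) = +0.080179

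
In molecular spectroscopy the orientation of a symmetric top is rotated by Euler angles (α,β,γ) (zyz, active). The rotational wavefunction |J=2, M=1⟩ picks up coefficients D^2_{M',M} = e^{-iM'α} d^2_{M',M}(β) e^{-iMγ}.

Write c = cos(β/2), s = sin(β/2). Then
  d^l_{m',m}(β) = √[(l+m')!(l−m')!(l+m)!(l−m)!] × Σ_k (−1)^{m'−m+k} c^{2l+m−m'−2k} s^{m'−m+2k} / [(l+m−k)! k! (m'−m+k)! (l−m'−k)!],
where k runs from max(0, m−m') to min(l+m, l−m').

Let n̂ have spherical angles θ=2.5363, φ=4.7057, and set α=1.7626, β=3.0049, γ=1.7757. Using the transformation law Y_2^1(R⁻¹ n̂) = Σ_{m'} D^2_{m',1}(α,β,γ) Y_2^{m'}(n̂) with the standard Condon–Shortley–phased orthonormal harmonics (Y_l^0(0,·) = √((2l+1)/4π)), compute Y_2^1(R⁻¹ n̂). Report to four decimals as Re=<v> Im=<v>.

Need the full column D^2_{m',1} for m'=−2..2 at α=1.7626, β=3.0049, γ=1.7757.
cos(β/2)=0.068293, sin(β/2)=0.997665
d^2_{-2,1}: single k=3 term ⇒ +0.135632;  D = -0.024109+0.133472i
d^2_{-1,1}: k∈[2..3] ⇒ +0.013927 -0.990694 = -0.976767;  D = -0.976683+0.012795i
d^2_{0,1}: k∈[1..2] ⇒ +0.000778 -0.166114 = -0.165336;  D = +0.033641+0.161877i
d^2_{1,1}: k∈[0..1] ⇒ +0.000022 -0.013927 = -0.013905;  D = +0.012825-0.005373i
d^2_{2,1}: single k=0 term ⇒ -0.000636;  D = -0.000353-0.000529i
Y_2^{m'}(θ=2.5363,φ=4.7057) and Σ D·Y over m':
  (-0.0241+0.1335i)·(-0.1251-0.0017i)  (-0.9767+0.0128i)·(+0.0024-0.3615i)  (+0.0336+0.1619i)·(+0.3244+0.0000i)  (+0.0128-0.0054i)·(-0.0024-0.3615i)  (-0.0004-0.0005i)·(-0.1251+0.0017i)
Y_2^1(R⁻¹ n̂) = +0.014489+0.384391i

Re=0.0145 Im=0.3844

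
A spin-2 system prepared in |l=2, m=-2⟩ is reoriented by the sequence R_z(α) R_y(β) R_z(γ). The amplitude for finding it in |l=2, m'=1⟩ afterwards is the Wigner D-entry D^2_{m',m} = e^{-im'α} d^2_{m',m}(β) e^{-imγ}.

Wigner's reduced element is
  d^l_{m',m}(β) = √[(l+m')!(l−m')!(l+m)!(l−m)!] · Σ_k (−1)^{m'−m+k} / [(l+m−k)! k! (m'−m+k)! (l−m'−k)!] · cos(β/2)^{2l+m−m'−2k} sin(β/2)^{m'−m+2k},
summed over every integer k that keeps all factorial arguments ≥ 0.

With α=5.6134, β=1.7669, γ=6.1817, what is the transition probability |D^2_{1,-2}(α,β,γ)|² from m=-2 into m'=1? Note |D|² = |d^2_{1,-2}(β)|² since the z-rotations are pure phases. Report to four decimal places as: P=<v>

P=0.3434

Split into d^2_{1,-2}(β=1.7669) × two z-phases.
c=cos(1.7669/2)=0.634488, s=sin(1.7669/2)=0.772932; N=√[6·1·1·24]=12.000000
Admissible k: 0..0 (factorial args all ≥0)
  k=0: (−1)^3·12.0000/(6)·0.6345^1·0.7729^3 = -0.585974
d^2_{1,-2}(1.7669) = -0.585974
|D^2_{1,-2}|² = |d^2_{1,-2}(β)|² = (-0.585974)² = 0.343365 (the z-rotation phases have unit modulus)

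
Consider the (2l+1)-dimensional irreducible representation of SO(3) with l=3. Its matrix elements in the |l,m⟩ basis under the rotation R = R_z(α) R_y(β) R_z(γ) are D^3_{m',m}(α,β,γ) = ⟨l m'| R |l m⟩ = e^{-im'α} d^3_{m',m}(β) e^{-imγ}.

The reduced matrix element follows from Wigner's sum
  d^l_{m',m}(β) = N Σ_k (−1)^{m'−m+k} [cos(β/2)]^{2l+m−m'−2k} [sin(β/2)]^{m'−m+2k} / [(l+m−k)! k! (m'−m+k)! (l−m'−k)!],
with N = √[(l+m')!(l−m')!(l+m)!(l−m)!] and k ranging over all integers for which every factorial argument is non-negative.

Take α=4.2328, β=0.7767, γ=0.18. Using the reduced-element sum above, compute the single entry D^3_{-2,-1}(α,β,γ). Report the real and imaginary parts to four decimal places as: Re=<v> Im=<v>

Re=-0.3849 Im=0.3801

D^3_{-2,-1}(4.2328,0.7767,0.18) = e^{-i·-2·4.2328}·d^3_{-2,-1}(0.7767)·e^{-i·-1·0.18}. Compute d first:
c=cos(0.7767/2)=0.925535, s=sin(0.7767/2)=0.378662; N=√[1·120·2·24]=75.894664
The bounds max(0,m−m')=1 and min(l+m,l−m')=2 give 2 terms
  k=1: (−1)^0·75.8947/(24)·0.9255^5·0.3787^1 = +0.813235
  k=2: (−1)^1·75.8947/(12)·0.9255^3·0.3787^3 = -0.272247
d^3_{-2,-1}(0.7767) = +0.813235 -0.272247 = +0.540988
D = (-0.574193+0.818720i)·(+0.540988)·(+0.983844+0.179030i) = -0.384908+0.380149i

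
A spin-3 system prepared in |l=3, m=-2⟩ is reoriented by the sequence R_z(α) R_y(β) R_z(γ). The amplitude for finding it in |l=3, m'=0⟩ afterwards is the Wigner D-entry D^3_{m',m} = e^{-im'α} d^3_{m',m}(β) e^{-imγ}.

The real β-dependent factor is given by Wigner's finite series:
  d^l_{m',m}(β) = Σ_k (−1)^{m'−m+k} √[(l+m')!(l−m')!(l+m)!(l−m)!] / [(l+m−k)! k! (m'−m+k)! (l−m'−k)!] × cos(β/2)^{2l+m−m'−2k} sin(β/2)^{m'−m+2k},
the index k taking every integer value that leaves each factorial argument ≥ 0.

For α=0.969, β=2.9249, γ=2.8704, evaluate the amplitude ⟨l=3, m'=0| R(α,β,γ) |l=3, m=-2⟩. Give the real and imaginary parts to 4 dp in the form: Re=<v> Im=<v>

Re=-0.0529 Im=0.0319

D^3_{0,-2}(0.969,2.9249,2.8704) = e^{-i·0·0.969}·d^3_{0,-2}(2.9249)·e^{-i·-2·2.8704}. Compute d first:
Half-angle: c=0.108134, s=0.994136. N=√(6·6·1·120)=65.726707
k∈{0,1} keeps every argument non-negative
  k=0: (−1)^2·65.7267/(12)·0.1081^4·0.9941^2 = +0.000740
  k=1: (−1)^3·65.7267/(12)·0.1081^2·0.9941^4 = -0.062557
d^3_{0,-2}(2.9249) = +0.000740 -0.062557 = -0.061816
Attach z-rotation phases: D = e^{-i(0)(0.969)}·(-0.061816)·e^{-i(-2)(2.8704)} = -0.052945+0.031908i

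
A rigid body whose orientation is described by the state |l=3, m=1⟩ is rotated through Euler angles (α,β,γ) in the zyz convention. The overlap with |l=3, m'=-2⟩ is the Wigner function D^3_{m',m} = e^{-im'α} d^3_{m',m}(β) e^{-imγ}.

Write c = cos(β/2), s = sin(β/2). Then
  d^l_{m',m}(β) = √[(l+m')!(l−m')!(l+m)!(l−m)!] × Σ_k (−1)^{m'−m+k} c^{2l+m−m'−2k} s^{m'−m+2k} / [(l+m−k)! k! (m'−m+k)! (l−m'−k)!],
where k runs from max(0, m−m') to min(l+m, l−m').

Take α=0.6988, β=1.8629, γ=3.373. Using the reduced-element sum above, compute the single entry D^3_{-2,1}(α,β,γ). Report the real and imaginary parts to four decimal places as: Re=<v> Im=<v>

First d^3_{-2,1}(β=1.8629), then the phase factors e^{-i(-2)α} and e^{-i(1)γ}:
With c≡cos(β/2)=0.596671 and s≡sin(β/2)=0.802486, N=[1·120·24·2]^{1/2}=75.894664
k∈{3,4} keeps every argument non-negative
  k=3: (−1)^0·75.8947/(12)·0.5967^3·0.8025^3 = +0.694300
  k=4: (−1)^1·75.8947/(24)·0.5967^1·0.8025^5 = -0.627946
d^3_{-2,1}(1.8629) = +0.694300 -0.627946 = +0.066354
D = (+0.172332+0.985039i)·(+0.066354)·(-0.973345+0.229348i) = -0.026121-0.060997i

Re=-0.0261 Im=-0.0610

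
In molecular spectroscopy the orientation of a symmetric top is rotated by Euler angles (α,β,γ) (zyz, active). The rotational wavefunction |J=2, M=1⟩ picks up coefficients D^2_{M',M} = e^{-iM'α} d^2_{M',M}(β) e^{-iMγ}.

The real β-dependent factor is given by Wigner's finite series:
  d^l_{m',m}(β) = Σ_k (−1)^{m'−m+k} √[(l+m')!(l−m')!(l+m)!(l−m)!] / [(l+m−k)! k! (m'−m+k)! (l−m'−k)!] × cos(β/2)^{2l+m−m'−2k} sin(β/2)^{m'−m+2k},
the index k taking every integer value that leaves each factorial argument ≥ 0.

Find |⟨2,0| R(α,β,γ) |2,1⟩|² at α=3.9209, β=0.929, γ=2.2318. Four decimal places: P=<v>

D^2_{0,1}(3.9209,0.929,2.2318) = e^{-i·0·3.9209}·d^2_{0,1}(0.929)·e^{-i·1·2.2318}. Compute d first:
c=cos(0.929/2)=0.894046, s=sin(0.929/2)=0.447976; N=√[2·2·6·1]=4.898979
k: max(0,(1)−(0))=1 … min(2+(1),2−(0))=2
  k=1: (−1)^0·4.8990/(2)·0.8940^3·0.4480^1 = +0.784168
  k=2: (−1)^1·4.8990/(2)·0.8940^1·0.4480^3 = -0.196879
d^2_{0,1}(0.929) = +0.784168 -0.196879 = +0.587290
|D^2_{0,1}|² = |d^2_{0,1}(β)|² = (+0.587290)² = 0.344909 (the z-rotation phases have unit modulus)

P=0.3449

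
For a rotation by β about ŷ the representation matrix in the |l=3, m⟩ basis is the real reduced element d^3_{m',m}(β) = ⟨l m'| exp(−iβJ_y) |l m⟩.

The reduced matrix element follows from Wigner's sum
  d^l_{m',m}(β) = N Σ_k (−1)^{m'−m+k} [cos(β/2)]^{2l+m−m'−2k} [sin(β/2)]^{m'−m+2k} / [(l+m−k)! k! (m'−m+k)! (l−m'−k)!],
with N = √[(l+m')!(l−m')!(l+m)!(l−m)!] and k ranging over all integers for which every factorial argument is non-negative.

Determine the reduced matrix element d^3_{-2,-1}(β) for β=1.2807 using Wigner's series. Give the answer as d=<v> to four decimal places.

d=-0.0691

d^3_{-2,-1}(β=1.2807) via Wigner's sum:
c=cos(1.2807/2)=0.801887, s=sin(1.2807/2)=0.597476; N=√[1·120·2·24]=75.894664
Admissible k: 1..2 (factorial args all ≥0)
  k=1: (−1)^0·75.8947/(24)·0.8019^5·0.5975^1 = +0.626449
  k=2: (−1)^1·75.8947/(12)·0.8019^3·0.5975^3 = -0.695554
d^3_{-2,-1}(1.2807) = +0.626449 -0.695554 = -0.069105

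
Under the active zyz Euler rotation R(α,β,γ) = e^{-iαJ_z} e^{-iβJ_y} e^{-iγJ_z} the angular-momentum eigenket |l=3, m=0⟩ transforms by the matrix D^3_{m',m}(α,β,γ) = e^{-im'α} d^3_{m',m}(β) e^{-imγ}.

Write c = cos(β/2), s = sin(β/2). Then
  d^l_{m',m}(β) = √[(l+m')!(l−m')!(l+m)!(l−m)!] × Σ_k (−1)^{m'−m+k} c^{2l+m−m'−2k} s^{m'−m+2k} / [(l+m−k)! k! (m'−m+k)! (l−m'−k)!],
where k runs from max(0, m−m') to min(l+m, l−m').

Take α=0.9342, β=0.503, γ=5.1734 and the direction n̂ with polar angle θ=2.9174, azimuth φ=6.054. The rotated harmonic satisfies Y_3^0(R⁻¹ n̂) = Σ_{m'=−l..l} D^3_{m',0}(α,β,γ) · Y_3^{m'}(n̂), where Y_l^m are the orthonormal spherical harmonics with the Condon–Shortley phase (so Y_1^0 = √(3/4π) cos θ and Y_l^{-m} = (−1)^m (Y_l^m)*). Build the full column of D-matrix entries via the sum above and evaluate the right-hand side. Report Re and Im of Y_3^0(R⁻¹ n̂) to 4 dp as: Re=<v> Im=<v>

Need the full column D^3_{m',0} for m'=−3..3 at α=0.9342, β=0.503, γ=5.1734.
cos(β/2)=0.968540, sin(β/2)=0.248857
d^3_{-3,0}: single k=3 term ⇒ +0.062621;  D = -0.059057+0.020824i
d^3_{-2,0}: k∈[2..3] ⇒ +0.298491 -0.019706 = +0.278785;  D = -0.081748+0.266530i
d^3_{-1,0}: k∈[1..3] ⇒ +0.734732 -0.145517 +0.003202 = +0.592417;  D = +0.352169+0.476376i
d^3_{0,0}: k∈[0..3] ⇒ +0.825479 -0.490471 +0.032380 -0.000238 = +0.367151;  D = +0.367151+0.000000i
d^3_{1,0}: k∈[0..2] ⇒ -0.734732 +0.145517 -0.003202 = -0.592417;  D = -0.352169+0.476376i
d^3_{2,0}: k∈[0..1] ⇒ +0.298491 -0.019706 = +0.278785;  D = -0.081748-0.266530i
d^3_{3,0}: single k=0 term ⇒ -0.062621;  D = +0.059057+0.020824i
Y_3^{m'}(θ=2.9174,φ=6.054) and Σ D·Y over m':
  (-0.0591+0.0208i)·(+0.0035+0.0029i)  (-0.0817+0.2665i)·(-0.0442-0.0218i)  (+0.3522+0.4764i)·(+0.2626+0.0613i)  (+0.3672+0.0000i)·(-0.6378+0.0000i)  (-0.3522+0.4764i)·(-0.2626+0.0613i)  (-0.0817-0.2665i)·(-0.0442+0.0218i)  (+0.0591+0.0208i)·(-0.0035+0.0029i)
Y_3^0(R⁻¹ n̂) = -0.089268-0.000000i

Re=-0.0893 Im=0.0000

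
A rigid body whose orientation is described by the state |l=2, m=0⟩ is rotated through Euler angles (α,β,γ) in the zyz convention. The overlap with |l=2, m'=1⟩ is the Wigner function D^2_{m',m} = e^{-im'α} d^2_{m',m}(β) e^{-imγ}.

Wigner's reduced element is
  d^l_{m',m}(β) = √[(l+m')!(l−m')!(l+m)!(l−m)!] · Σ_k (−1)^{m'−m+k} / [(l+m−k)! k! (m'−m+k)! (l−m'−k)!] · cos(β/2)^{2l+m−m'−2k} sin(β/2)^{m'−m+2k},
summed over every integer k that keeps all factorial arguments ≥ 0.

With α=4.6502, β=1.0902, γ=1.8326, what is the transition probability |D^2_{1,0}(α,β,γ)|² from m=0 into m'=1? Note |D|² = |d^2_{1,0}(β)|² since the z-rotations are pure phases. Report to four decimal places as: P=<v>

First d^2_{1,0}(β=1.0902), then the phase factors e^{-i(1)α} and e^{-i(0)γ}:
c=cos(1.0902/2)=0.855075, s=sin(1.0902/2)=0.518504; N=√[6·1·2·2]=4.898979
The bounds max(0,m−m')=0 and min(l+m,l−m')=1 give 2 terms
  k=0: (−1)^1·4.8990/(2)·0.8551^3·0.5185^1 = -0.794037
  k=1: (−1)^2·4.8990/(2)·0.8551^1·0.5185^3 = +0.291968
d^2_{1,0}(1.0902) = -0.794037 +0.291968 = -0.502069
|D^2_{1,0}|² = |d^2_{1,0}(β)|² = (-0.502069)² = 0.252073 (the z-rotation phases have unit modulus)

P=0.2521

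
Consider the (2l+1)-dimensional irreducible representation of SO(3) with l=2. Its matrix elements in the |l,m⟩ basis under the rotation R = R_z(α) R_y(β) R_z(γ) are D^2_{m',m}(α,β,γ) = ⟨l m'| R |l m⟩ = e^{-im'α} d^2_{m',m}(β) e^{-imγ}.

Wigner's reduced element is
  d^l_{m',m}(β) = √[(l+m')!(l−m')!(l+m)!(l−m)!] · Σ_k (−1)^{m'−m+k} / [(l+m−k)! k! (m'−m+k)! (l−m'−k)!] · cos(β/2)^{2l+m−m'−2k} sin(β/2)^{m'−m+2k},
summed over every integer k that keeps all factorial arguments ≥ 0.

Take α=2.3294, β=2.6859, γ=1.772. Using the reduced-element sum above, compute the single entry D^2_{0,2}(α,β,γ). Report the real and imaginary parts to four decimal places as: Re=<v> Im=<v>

Re=-0.1091 Im=0.0464

First d^2_{0,2}(β=2.6859), then the phase factors e^{-i(0)α} and e^{-i(2)γ}:
c=cos(2.6859/2)=0.225880, s=sin(2.6859/2)=0.974155; N=√[2·2·24·1]=9.797959
The bounds max(0,m−m')=2 and min(l+m,l−m')=2 give 1 term
  k=2: (−1)^0·9.7980/(4)·0.2259^2·0.9742^2 = +0.118601
d^2_{0,2}(2.6859) = +0.118601
Attach z-rotation phases: D = e^{-i(0)(2.3294)}·(+0.118601)·e^{-i(2)(1.772)} = -0.109127+0.046448i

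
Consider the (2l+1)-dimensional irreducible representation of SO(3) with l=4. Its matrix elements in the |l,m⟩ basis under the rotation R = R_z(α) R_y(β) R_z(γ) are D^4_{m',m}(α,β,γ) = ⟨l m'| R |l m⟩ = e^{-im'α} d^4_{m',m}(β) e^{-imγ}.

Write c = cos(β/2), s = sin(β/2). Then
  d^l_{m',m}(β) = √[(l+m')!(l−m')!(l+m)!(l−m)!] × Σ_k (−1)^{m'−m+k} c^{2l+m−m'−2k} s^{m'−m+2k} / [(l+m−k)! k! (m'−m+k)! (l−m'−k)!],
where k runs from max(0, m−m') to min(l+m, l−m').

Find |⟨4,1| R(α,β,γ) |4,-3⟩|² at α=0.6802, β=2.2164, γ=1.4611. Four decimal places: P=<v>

P=0.2260

First d^4_{1,-3}(β=2.2164), then the phase factors e^{-i(1)α} and e^{-i(-3)γ}:
With c≡cos(β/2)=0.446273 and s≡sin(β/2)=0.894897, N=[120·6·1·5040]^{1/2}=1904.940944
Admissible k: 0..1 (factorial args all ≥0)
  k=0: (−1)^4·1904.9409/(144)·0.4463^4·0.8949^4 = +0.336522
  k=1: (−1)^5·1904.9409/(240)·0.4463^2·0.8949^6 = -0.811913
d^4_{1,-3}(2.2164) = +0.336522 -0.811913 = -0.475391
|D^4_{1,-3}|² = |d^4_{1,-3}(β)|² = (-0.475391)² = 0.225996 (the z-rotation phases have unit modulus)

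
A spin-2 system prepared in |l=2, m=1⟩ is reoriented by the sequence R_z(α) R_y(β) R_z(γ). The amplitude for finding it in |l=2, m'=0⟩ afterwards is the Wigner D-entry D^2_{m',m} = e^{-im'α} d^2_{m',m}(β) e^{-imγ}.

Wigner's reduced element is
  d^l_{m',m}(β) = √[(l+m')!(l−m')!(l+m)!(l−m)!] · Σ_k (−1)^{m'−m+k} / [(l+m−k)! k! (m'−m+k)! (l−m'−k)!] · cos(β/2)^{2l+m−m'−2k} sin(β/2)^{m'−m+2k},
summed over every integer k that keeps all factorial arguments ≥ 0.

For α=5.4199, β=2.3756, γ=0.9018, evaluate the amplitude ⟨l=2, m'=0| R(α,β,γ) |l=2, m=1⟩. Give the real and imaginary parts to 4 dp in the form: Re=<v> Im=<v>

D^2_{0,1}(5.4199,2.3756,0.9018) = e^{-i·0·5.4199}·d^2_{0,1}(2.3756)·e^{-i·1·0.9018}. Compute d first:
c=cos(2.3756/2)=0.373701, s=sin(2.3756/2)=0.927549; N=√[2·2·6·1]=4.898979
k∈{1,2} keeps every argument non-negative
  k=1: (−1)^0·4.8990/(2)·0.3737^3·0.9275^1 = +0.118573
  k=2: (−1)^1·4.8990/(2)·0.3737^1·0.9275^3 = -0.730485
d^2_{0,1}(2.3756) = +0.118573 -0.730485 = -0.611911
D = (+1.000000+0.000000i)·(-0.611911)·(+0.620199-0.784445i) = -0.379507+0.480010i

Re=-0.3795 Im=0.4800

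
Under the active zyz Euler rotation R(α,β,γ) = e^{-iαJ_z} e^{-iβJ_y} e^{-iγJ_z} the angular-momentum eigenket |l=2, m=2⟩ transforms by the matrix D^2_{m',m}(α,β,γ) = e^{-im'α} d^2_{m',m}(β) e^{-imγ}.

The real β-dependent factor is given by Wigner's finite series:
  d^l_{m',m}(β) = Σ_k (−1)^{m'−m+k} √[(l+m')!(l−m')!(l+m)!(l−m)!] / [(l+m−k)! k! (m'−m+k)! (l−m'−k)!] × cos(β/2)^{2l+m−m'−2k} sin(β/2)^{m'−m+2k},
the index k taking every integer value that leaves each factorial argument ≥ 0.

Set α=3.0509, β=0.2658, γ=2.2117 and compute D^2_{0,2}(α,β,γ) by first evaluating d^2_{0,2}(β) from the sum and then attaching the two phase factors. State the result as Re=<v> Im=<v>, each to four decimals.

Re=-0.0120 Im=0.0405

D^2_{0,2}(3.0509,0.2658,2.2117) = e^{-i·0·3.0509}·d^2_{0,2}(0.2658)·e^{-i·2·2.2117}. Compute d first:
With c≡cos(β/2)=0.991182 and s≡sin(β/2)=0.132509, N=[2·2·24·1]^{1/2}=9.797959
k∈{2} keeps every argument non-negative
  k=2: (−1)^0·9.7980/(4)·0.9912^2·0.1325^2 = +0.042255
d^2_{0,2}(0.2658) = +0.042255
D = (+1.000000+0.000000i)·(+0.042255)·(-0.284983+0.958532i) = -0.012042+0.040502i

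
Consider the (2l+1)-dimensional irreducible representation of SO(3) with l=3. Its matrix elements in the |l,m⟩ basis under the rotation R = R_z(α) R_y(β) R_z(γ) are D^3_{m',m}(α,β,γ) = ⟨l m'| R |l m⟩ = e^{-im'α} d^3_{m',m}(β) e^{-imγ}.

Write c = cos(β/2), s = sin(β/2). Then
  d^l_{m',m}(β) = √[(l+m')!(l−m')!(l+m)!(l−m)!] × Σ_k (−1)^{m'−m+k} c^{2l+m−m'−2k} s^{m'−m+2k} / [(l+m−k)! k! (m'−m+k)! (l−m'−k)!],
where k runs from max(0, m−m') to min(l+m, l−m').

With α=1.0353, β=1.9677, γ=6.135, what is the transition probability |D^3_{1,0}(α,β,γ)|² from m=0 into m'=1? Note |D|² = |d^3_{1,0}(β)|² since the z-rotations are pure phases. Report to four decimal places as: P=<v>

P=0.0102

First d^3_{1,0}(β=1.9677), then the phase factors e^{-i(1)α} and e^{-i(0)γ}:
Half-angle: c=0.553821, s=0.832636. N=√(24·2·6·6)=41.569219
Admissible k: 0..2 (factorial args all ≥0)
  k=0: (−1)^1·41.5692/(12)·0.5538^5·0.8326^1 = -0.150277
  k=1: (−1)^2·41.5692/(4)·0.5538^3·0.8326^3 = +1.019026
  k=2: (−1)^3·41.5692/(12)·0.5538^1·0.8326^5 = -0.767777
d^3_{1,0}(1.9677) = -0.150277 +1.019026 -0.767777 = +0.100972
|D^3_{1,0}|² = |d^3_{1,0}(β)|² = (+0.100972)² = 0.010195 (the z-rotation phases have unit modulus)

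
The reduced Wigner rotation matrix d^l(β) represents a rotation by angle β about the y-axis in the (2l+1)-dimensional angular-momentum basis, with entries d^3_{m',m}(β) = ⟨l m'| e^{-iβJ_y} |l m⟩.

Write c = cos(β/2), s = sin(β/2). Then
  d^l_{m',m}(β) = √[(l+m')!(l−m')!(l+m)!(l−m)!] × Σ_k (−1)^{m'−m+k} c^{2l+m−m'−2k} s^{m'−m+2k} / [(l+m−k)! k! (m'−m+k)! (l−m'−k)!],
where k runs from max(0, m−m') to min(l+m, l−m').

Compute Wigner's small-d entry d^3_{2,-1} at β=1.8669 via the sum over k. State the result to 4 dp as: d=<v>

d=-0.0609

d^3_{2,-1}(β=1.8669) via Wigner's sum:
Half-angle: c=0.595065, s=0.803678. N=√(120·1·2·24)=75.894664
k∈{0,1} keeps every argument non-negative
  k=0: (−1)^3·75.8947/(12)·0.5951^3·0.8037^3 = -0.691781
  k=1: (−1)^4·75.8947/(24)·0.5951^1·0.8037^5 = +0.630919
d^3_{2,-1}(1.8669) = -0.691781 +0.630919 = -0.060862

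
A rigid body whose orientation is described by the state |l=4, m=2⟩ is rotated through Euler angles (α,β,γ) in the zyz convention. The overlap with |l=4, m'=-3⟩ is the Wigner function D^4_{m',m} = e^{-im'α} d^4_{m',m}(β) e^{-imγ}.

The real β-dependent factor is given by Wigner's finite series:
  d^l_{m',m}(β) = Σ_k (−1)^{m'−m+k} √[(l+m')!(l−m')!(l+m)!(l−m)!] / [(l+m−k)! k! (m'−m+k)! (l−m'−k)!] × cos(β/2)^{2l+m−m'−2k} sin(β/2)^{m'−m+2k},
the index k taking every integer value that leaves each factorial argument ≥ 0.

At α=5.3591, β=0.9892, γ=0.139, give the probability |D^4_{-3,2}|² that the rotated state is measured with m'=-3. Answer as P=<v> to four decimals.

Split into d^4_{-3,2}(β=0.9892) × two z-phases.
With c≡cos(β/2)=0.880159 and s≡sin(β/2)=0.474680, N=[1·5040·720·2]^{1/2}=2693.993318
k: max(0,(2)−(-3))=5 … min(4+(2),4−(-3))=6
  k=5: (−1)^0·2693.9933/(240)·0.8802^3·0.4747^5 = +0.184447
  k=6: (−1)^1·2693.9933/(720)·0.8802^1·0.4747^7 = -0.017883
d^4_{-3,2}(0.9892) = +0.184447 -0.017883 = +0.166564
|D^4_{-3,2}|² = |d^4_{-3,2}(β)|² = (+0.166564)² = 0.027744 (the z-rotation phases have unit modulus)

P=0.0277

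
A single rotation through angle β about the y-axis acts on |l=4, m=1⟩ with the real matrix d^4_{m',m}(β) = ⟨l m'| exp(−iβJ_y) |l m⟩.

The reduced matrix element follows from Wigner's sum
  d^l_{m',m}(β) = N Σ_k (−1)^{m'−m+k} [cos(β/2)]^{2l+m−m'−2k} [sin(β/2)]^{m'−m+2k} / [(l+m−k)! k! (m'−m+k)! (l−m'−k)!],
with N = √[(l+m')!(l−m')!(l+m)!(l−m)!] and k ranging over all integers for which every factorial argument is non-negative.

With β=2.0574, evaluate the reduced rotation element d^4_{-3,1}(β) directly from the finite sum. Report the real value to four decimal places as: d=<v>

d^4_{-3,1}(β=2.0574) via Wigner's sum:
Half-angle: c=0.515933, s=0.856629. N=√(1·5040·120·6)=1904.940944
k: max(0,(1)−(-3))=4 … min(4+(1),4−(-3))=5
  k=4: (−1)^0·1904.9409/(144)·0.5159^4·0.8566^4 = +0.504735
  k=5: (−1)^1·1904.9409/(240)·0.5159^2·0.8566^6 = -0.834859
d^4_{-3,1}(2.0574) = +0.504735 -0.834859 = -0.330125

d=-0.3301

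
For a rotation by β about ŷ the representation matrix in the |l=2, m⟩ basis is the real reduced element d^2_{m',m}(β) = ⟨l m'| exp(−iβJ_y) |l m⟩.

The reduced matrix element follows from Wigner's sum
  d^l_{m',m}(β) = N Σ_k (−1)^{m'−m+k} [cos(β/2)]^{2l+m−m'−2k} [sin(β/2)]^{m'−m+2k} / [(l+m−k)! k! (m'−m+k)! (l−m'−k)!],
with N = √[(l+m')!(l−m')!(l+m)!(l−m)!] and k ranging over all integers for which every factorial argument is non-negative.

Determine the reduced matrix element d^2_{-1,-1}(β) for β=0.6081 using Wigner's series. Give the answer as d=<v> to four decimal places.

d^2_{-1,-1}(β=0.6081) via Wigner's sum:
c=cos(0.6081/2)=0.954132, s=sin(0.6081/2)=0.299387; N=√[1·6·1·6]=6.000000
The bounds max(0,m−m')=0 and min(l+m,l−m')=1 give 2 terms
  k=0: (−1)^0·6.0000/(6)·0.9541^4·0.2994^0 = +0.828769
  k=1: (−1)^1·6.0000/(2)·0.9541^2·0.2994^2 = -0.244796
d^2_{-1,-1}(0.6081) = +0.828769 -0.244796 = +0.583973

d=0.5840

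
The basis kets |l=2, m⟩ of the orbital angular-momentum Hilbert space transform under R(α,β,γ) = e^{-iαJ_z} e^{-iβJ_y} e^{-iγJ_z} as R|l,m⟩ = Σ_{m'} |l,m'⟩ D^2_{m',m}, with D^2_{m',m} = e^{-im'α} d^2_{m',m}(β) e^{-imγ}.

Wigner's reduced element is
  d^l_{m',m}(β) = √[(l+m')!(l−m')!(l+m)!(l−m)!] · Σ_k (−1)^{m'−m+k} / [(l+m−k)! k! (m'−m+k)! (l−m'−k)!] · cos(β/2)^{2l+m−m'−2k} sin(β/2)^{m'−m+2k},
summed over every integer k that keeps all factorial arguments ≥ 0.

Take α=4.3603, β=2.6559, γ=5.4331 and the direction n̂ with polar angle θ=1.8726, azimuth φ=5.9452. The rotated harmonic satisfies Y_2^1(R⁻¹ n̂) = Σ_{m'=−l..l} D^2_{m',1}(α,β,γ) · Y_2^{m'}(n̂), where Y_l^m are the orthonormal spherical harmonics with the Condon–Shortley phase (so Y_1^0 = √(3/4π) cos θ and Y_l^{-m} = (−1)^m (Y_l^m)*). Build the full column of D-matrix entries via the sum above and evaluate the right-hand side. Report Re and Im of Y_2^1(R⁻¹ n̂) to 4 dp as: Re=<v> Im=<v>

Need the full column D^2_{m',1} for m'=−2..2 at α=4.3603, β=2.6559, γ=5.4331.
cos(β/2)=0.240466, sin(β/2)=0.970657
d^2_{-2,1}: single k=3 term ⇒ +0.439828;  D = -0.435154-0.063947i
d^2_{-1,1}: k∈[2..3] ⇒ +0.163441 -0.887695 = -0.724254;  D = -0.345952+0.636287i
d^2_{0,1}: k∈[1..2] ⇒ +0.033060 -0.538676 = -0.505616;  D = -0.333666-0.379888i
d^2_{1,1}: k∈[0..1] ⇒ +0.003344 -0.163441 = -0.160098;  D = +0.149343-0.057688i
d^2_{2,1}: single k=0 term ⇒ -0.026994;  D = +0.000446+0.026990i
Y_2^{m'}(θ=1.8726,φ=5.9452) and Σ D·Y over m':
  (-0.4352-0.0639i)·(+0.2747+0.2203i)  (-0.3460+0.6363i)·(-0.2069-0.0727i)  (-0.3337-0.3799i)·(-0.2318+0.0000i)  (+0.1493-0.0577i)·(+0.2069-0.0727i)  (+0.0004+0.0270i)·(+0.2747-0.2203i)
Y_2^1(R⁻¹ n̂) = +0.122477-0.147324i

Re=0.1225 Im=-0.1473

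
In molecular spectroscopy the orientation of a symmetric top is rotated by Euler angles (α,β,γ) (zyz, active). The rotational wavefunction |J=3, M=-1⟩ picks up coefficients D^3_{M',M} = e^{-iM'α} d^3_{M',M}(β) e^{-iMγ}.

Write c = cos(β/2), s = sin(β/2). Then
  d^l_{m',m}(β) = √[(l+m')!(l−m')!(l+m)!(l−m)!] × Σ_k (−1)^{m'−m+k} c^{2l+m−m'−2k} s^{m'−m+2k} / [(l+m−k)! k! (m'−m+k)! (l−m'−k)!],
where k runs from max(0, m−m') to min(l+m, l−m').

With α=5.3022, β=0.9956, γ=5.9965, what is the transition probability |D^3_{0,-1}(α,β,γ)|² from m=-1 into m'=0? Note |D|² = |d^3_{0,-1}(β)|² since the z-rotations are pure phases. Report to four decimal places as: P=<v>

P=0.0304

D^3_{0,-1}(5.3022,0.9956,5.9965) = e^{-i·0·5.3022}·d^3_{0,-1}(0.9956)·e^{-i·-1·5.9965}. Compute d first:
Half-angle: c=0.878635, s=0.477494. N=√(6·6·2·24)=41.569219
k∈{0,1,2} keeps every argument non-negative
  k=0: (−1)^1·41.5692/(12)·0.8786^5·0.4775^1 = -0.866166
  k=1: (−1)^2·41.5692/(4)·0.8786^3·0.4775^3 = +0.767433
  k=2: (−1)^3·41.5692/(12)·0.8786^1·0.4775^5 = -0.075551
d^3_{0,-1}(0.9956) = -0.866166 +0.767433 -0.075551 = -0.174283
|D^3_{0,-1}|² = |d^3_{0,-1}(β)|² = (-0.174283)² = 0.030375 (the z-rotation phases have unit modulus)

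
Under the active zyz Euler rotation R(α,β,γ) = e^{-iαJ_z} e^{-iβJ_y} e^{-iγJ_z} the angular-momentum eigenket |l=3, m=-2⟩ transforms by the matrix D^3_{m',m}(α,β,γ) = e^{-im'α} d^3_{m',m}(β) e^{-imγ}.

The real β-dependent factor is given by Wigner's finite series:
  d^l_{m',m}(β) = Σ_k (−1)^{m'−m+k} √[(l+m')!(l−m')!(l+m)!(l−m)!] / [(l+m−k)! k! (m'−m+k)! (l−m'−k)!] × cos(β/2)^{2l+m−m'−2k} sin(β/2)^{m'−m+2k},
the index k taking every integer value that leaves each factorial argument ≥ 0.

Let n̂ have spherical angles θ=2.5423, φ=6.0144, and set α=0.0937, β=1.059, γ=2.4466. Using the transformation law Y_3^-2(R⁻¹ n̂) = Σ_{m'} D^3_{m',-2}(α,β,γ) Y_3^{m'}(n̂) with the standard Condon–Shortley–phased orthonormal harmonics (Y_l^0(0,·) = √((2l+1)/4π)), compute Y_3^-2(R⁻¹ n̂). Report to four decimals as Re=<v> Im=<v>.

Need the full column D^3_{m',-2} for m'=−3..3 at α=0.0937, β=1.059, γ=2.4466.
cos(β/2)=0.863060, sin(β/2)=0.505102
d^3_{-3,-2}: single k=1 term ⇒ +0.592460;  D = +0.264035-0.530371i
d^3_{-2,-2}: k∈[0..1] ⇒ +0.413281 -0.707769 = -0.294488;  D = -0.106000+0.274749i
d^3_{-1,-2}: k∈[0..1] ⇒ -0.764862 +0.523950 = -0.240913;  D = -0.065306+0.231892i
d^3_{0,-2}: k∈[0..1] ⇒ +0.775322 -0.265557 = +0.509765;  D = +0.091670-0.501454i
d^3_{1,-2}: k∈[0..1] ⇒ -0.523950 +0.089730 = -0.434220;  D = -0.037778+0.432574i
d^3_{2,-2}: k∈[0..1] ⇒ +0.242420 -0.016606 = +0.225813;  D = -0.001488-0.225808i
d^3_{3,-2}: single k=0 term ⇒ -0.069504;  D = +0.006959+0.069155i
Y_3^{m'}(θ=2.5423,φ=6.0144) and Σ D·Y over m':
  (+0.2640-0.5304i)·(+0.0518+0.0540i)  (-0.1060+0.2747i)·(-0.2306-0.1375i)  (-0.0653+0.2319i)·(+0.4234+0.1166i)  (+0.0917-0.5015i)·(-0.1261+0.0000i)  (-0.0378+0.4326i)·(-0.4234+0.1166i)  (-0.0015-0.2258i)·(-0.2306+0.1375i)  (+0.0070+0.0692i)·(-0.0518+0.0540i)
Y_3^-2(R⁻¹ n̂) = +0.031146-0.047107i

Re=0.0311 Im=-0.0471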